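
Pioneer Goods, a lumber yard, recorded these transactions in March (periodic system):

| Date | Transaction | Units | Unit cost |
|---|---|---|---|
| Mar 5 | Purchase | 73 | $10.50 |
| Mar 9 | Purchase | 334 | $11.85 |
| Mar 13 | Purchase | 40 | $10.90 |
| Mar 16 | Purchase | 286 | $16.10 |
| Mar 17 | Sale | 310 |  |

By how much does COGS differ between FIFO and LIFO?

$1,291.25

FIFO COGS: 73 @ $10.50 + 237 @ $11.85 = $3,574.95
LIFO COGS: 286 @ $16.10 + 24 @ $10.90 = $4,866.20
Difference = |$3,574.95 − $4,866.20| = $1,291.25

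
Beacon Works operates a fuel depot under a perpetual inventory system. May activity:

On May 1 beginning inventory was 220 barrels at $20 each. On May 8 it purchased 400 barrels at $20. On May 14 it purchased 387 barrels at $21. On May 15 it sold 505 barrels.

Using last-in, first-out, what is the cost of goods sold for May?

COGS = $10,487

May 15, 505 sold [LIFO — newest first]: 387 @ $21 + 118 @ $20 = $10,487
Ending inventory: 220 @ $20 + 282 @ $20 = $10,040
Check: goods available $20,527 = COGS $10,487 + ending $10,040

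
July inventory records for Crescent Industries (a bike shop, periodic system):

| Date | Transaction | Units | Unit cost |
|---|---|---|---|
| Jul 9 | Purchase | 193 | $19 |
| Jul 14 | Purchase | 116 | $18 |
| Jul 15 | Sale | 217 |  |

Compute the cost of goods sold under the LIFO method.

Jul 15, 217 sold [LIFO — newest first]: 116 @ $18 + 101 @ $19 = $4,007
Ending inventory: 92 @ $19 = $1,748
Check: goods available $5,755 = COGS $4,007 + ending $1,748

COGS = $4,007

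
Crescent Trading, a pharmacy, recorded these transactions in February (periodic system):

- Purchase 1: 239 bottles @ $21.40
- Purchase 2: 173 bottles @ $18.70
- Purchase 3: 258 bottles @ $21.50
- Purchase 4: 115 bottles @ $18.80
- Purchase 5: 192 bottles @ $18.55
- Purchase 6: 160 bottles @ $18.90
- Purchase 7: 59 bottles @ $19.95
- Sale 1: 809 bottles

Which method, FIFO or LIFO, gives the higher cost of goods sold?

FIFO

FIFO COGS: 239 @ $21.40 + 173 @ $18.70 + 258 @ $21.50 + 115 @ $18.80 + 24 @ $18.55 = $16,503.90
LIFO COGS: 59 @ $19.95 + 160 @ $18.90 + 192 @ $18.55 + 115 @ $18.80 + 258 @ $21.50 + 25 @ $18.70 = $15,939.15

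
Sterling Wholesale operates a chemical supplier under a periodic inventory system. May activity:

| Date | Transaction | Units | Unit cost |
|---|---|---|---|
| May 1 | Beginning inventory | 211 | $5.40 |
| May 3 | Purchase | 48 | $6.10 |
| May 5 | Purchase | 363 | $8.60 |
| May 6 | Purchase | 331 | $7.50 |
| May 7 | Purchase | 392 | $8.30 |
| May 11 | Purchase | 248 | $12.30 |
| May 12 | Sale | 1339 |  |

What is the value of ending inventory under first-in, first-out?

Ending inventory = $3,100.20

May 12, 1339 sold [FIFO — oldest first]: 211 @ $5.40 + 48 @ $6.10 + 363 @ $8.60 + 331 @ $7.50 + 386 @ $8.30 = $10,240.30
Ending inventory: 6 @ $8.30 + 248 @ $12.30 = $3,100.20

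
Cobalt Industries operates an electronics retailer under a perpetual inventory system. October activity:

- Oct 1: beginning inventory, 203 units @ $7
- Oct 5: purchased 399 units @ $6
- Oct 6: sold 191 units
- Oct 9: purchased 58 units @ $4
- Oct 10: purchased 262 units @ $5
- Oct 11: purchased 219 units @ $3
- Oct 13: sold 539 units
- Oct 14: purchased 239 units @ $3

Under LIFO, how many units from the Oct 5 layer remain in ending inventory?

Oct 6, 191 sold [LIFO — newest first]: 191 @ $6 = $1,146
Oct 13, 539 sold [LIFO — newest first]: 219 @ $3 + 262 @ $5 + 58 @ $4 = $2,199
Total COGS = $1,146 + $2,199 = $3,345
Ending inventory: 203 @ $7 + 208 @ $6 + 239 @ $3 = $3,386
Check: goods available $6,731 = COGS $3,345 + ending $3,386

208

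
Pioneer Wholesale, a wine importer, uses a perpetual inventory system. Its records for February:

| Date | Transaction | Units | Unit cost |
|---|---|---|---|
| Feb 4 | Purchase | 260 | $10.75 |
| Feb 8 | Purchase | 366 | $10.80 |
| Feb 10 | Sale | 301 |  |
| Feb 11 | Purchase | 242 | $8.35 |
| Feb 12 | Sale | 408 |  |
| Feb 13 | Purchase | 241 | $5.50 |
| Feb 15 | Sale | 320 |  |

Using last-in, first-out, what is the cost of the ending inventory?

Feb 10, 301 sold [LIFO — newest first]: 301 @ $10.80 = $3,250.80
Feb 12, 408 sold [LIFO — newest first]: 242 @ $8.35 + 65 @ $10.80 + 101 @ $10.75 = $3,808.45
Feb 15, 320 sold [LIFO — newest first]: 241 @ $5.50 + 79 @ $10.75 = $2,174.75
Total COGS = $3,250.80 + $3,808.45 + $2,174.75 = $9,234.00
Ending inventory: 80 @ $10.75 = $860.00
Check: goods available $10,094.00 = COGS $9,234.00 + ending $860.00

Ending inventory = $860.00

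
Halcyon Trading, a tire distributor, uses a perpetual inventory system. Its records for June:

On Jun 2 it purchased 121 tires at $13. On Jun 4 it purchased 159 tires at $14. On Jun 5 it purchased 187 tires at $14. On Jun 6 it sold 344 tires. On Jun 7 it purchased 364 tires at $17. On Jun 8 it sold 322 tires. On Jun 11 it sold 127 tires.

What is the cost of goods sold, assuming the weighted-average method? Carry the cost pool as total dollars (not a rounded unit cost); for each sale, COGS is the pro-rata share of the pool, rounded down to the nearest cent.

COGS = $11,990.27

After Jun 2: 121 on hand, pool $1,573.00 (≈ $13.0000 each)
After Jun 4: 280 on hand, pool $3,799.00 (≈ $13.5679 each)
After Jun 5: 467 on hand, pool $6,417.00 (≈ $13.7409 each)
Jun 6, sell 344: 344/467 × $6,417.00 → $4,726.86
After Jun 7: 487 on hand, pool $7,878.14 (≈ $16.1769 each)
Jun 8, sell 322: 322/487 × $7,878.14 → $5,208.95
Jun 11, sell 127: 127/165 × $2,669.19 → $2,054.46
Total COGS = $4,726.86 + $5,208.95 + $2,054.46 = $11,990.27
Ending inventory (cost pool remaining) = $614.73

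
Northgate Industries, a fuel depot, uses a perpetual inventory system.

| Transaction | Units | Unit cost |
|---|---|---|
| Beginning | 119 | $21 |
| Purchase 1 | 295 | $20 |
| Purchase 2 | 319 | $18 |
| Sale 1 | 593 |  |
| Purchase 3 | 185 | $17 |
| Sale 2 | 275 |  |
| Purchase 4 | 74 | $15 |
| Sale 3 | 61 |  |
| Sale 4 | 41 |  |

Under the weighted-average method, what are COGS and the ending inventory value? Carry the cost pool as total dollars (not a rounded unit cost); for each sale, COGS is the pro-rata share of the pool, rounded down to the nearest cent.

COGS = $18,039.49; ending inventory = $356.51

After Beginning: 119 on hand, pool $2,499.00 (≈ $21.0000 each)
After Purchase 1: 414 on hand, pool $8,399.00 (≈ $20.2874 each)
After Purchase 2: 733 on hand, pool $14,141.00 (≈ $19.2920 each)
Sale 1, sell 593: 593/733 × $14,141.00 → $11,440.12
After Purchase 3: 325 on hand, pool $5,845.88 (≈ $17.9873 each)
Sale 2, sell 275: 275/325 × $5,845.88 → $4,946.51
After Purchase 4: 124 on hand, pool $2,009.37 (≈ $16.2046 each)
Sale 3, sell 61: 61/124 × $2,009.37 → $988.48
Sale 4, sell 41: 41/63 × $1,020.89 → $664.38
Total COGS = $11,440.12 + $4,946.51 + $988.48 + $664.38 = $18,039.49
Ending inventory (cost pool remaining) = $356.51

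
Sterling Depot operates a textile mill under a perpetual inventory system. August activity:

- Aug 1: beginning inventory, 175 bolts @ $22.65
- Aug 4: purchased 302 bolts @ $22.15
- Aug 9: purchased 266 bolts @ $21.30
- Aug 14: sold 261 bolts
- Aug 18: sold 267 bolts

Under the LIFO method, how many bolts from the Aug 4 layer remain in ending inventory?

40

Aug 14, 261 sold [LIFO — newest first]: 261 @ $21.30 = $5,559.30
Aug 18, 267 sold [LIFO — newest first]: 5 @ $21.30 + 262 @ $22.15 = $5,909.80
Total COGS = $5,559.30 + $5,909.80 = $11,469.10
Ending inventory: 175 @ $22.65 + 40 @ $22.15 = $4,849.75
Check: goods available $16,318.85 = COGS $11,469.10 + ending $4,849.75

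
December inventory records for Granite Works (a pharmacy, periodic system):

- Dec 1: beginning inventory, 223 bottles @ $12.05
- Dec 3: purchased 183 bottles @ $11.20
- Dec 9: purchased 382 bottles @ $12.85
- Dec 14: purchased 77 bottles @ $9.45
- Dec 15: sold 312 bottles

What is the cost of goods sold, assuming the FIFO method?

Dec 15, 312 sold [FIFO — oldest first]: 223 @ $12.05 + 89 @ $11.20 = $3,683.95
Ending inventory: 94 @ $11.20 + 382 @ $12.85 + 77 @ $9.45 = $6,689.15

COGS = $3,683.95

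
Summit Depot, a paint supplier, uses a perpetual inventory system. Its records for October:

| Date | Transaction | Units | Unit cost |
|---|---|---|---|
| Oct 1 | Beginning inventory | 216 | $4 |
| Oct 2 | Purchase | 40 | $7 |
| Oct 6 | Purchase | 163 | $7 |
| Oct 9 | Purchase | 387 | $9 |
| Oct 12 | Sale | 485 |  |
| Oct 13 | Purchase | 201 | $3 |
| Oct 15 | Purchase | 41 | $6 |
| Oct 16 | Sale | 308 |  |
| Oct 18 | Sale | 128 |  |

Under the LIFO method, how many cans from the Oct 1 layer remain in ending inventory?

127

Oct 12, 485 sold [LIFO — newest first]: 387 @ $9 + 98 @ $7 = $4,169
Oct 16, 308 sold [LIFO — newest first]: 41 @ $6 + 201 @ $3 + 65 @ $7 + 1 @ $7 = $1,311
Oct 18, 128 sold [LIFO — newest first]: 39 @ $7 + 89 @ $4 = $629
Total COGS = $4,169 + $1,311 + $629 = $6,109
Ending inventory: 127 @ $4 = $508
Check: goods available $6,617 = COGS $6,109 + ending $508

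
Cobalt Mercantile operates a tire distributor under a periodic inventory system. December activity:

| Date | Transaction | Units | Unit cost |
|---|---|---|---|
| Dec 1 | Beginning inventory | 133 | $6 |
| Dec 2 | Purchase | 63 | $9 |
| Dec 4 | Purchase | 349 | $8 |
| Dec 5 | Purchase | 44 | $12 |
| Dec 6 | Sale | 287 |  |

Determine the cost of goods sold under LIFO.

COGS = $2,472

Dec 6, 287 sold [LIFO — newest first]: 44 @ $12 + 243 @ $8 = $2,472
Ending inventory: 133 @ $6 + 63 @ $9 + 106 @ $8 = $2,213
Check: goods available $4,685 = COGS $2,472 + ending $2,213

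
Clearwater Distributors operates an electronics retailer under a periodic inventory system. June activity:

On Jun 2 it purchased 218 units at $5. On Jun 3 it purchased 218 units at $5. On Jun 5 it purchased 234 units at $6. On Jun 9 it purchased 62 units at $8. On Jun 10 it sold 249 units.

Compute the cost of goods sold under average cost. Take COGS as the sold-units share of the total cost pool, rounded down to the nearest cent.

Jun 10, sell 249: 249/732 × $4,080.00 → $1,387.86
Ending inventory (cost pool remaining) = $2,692.14

COGS = $1,387.86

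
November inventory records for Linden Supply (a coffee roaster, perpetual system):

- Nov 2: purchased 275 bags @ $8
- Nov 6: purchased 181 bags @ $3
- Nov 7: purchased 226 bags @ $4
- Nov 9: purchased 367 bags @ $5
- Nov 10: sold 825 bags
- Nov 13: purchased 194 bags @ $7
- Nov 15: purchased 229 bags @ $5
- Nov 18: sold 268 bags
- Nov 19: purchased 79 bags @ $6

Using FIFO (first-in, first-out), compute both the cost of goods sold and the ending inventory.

COGS = $5,790; ending inventory = $2,669

Nov 10, 825 sold [FIFO — oldest first]: 275 @ $8 + 181 @ $3 + 226 @ $4 + 143 @ $5 = $4,362
Nov 18, 268 sold [FIFO — oldest first]: 224 @ $5 + 44 @ $7 = $1,428
Total COGS = $4,362 + $1,428 = $5,790
Ending inventory: 150 @ $7 + 229 @ $5 + 79 @ $6 = $2,669
Check: goods available $8,459 = COGS $5,790 + ending $2,669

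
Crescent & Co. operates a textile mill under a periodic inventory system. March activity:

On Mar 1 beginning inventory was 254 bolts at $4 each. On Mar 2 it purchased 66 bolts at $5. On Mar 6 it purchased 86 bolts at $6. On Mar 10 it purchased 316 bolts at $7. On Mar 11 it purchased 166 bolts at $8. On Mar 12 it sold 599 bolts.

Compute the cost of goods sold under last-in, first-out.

COGS = $4,211

Mar 12, 599 sold [LIFO — newest first]: 166 @ $8 + 316 @ $7 + 86 @ $6 + 31 @ $5 = $4,211
Ending inventory: 254 @ $4 + 35 @ $5 = $1,191
Check: goods available $5,402 = COGS $4,211 + ending $1,191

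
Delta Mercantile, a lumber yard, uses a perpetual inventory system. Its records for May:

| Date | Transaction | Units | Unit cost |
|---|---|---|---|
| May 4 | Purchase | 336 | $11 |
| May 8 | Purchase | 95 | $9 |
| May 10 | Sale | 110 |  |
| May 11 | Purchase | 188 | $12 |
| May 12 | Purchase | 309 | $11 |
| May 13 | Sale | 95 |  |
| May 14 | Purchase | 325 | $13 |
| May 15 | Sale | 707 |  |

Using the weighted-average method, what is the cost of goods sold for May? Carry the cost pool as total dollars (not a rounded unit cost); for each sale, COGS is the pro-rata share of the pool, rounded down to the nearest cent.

COGS = $10,455.12

After May 4: 336 on hand, pool $3,696.00 (≈ $11.0000 each)
After May 8: 431 on hand, pool $4,551.00 (≈ $10.5592 each)
May 10, sell 110: 110/431 × $4,551.00 → $1,161.50
After May 11: 509 on hand, pool $5,645.50 (≈ $11.0914 each)
After May 12: 818 on hand, pool $9,044.50 (≈ $11.0568 each)
May 13, sell 95: 95/818 × $9,044.50 → $1,050.40
After May 14: 1048 on hand, pool $12,219.10 (≈ $11.6594 each)
May 15, sell 707: 707/1048 × $12,219.10 → $8,243.22
Total COGS = $1,161.50 + $1,050.40 + $8,243.22 = $10,455.12
Ending inventory (cost pool remaining) = $3,975.88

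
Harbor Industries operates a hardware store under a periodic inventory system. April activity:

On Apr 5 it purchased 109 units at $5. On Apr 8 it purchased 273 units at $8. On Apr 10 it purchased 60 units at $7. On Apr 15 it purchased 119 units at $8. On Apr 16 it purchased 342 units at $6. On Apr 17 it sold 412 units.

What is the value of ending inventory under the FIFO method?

Ending inventory = $3,214

Apr 17, 412 sold [FIFO — oldest first]: 109 @ $5 + 273 @ $8 + 30 @ $7 = $2,939
Ending inventory: 30 @ $7 + 119 @ $8 + 342 @ $6 = $3,214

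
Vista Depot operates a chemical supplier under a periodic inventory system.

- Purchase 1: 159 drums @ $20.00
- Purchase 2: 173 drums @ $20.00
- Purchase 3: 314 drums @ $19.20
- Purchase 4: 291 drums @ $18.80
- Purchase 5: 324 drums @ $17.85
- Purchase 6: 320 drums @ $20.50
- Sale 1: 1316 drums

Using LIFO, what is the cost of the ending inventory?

Sale 1 (1316) [LIFO — newest first]: 320 @ $20.50 + 324 @ $17.85 + 291 @ $18.80 + 314 @ $19.20 + 67 @ $20.00 = $25,183.00
Ending inventory: 159 @ $20.00 + 106 @ $20.00 = $5,300.00

Ending inventory = $5,300.00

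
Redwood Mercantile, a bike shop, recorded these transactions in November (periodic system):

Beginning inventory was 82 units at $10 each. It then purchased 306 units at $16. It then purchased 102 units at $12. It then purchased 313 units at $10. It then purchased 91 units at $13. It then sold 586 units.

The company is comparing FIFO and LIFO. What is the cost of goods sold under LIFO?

FIFO COGS: 82 @ $10 + 306 @ $16 + 102 @ $12 + 96 @ $10 = $7,900
LIFO COGS: 91 @ $13 + 313 @ $10 + 102 @ $12 + 80 @ $16 = $6,817

COGS = $6,817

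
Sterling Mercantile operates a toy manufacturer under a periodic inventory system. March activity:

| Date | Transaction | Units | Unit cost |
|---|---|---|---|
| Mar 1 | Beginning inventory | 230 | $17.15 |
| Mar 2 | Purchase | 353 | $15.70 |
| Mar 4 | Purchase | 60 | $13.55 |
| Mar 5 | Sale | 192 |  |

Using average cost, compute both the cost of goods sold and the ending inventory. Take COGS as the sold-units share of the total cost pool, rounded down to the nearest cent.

COGS = $3,075.46; ending inventory = $7,224.14

Mar 5, sell 192: 192/643 × $10,299.60 → $3,075.46
Ending inventory (cost pool remaining) = $7,224.14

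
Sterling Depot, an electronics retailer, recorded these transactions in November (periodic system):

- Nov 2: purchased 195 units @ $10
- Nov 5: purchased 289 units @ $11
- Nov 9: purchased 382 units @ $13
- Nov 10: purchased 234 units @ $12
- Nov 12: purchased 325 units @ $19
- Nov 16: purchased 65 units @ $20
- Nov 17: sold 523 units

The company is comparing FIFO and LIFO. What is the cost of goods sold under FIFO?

FIFO COGS: 195 @ $10 + 289 @ $11 + 39 @ $13 = $5,636
LIFO COGS: 65 @ $20 + 325 @ $19 + 133 @ $12 = $9,071

COGS = $5,636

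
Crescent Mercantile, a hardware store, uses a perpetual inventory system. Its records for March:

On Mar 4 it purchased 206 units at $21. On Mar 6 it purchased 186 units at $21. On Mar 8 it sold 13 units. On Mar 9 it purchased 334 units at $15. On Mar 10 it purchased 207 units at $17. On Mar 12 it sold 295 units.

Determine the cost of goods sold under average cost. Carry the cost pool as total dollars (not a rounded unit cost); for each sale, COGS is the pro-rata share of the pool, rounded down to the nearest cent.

COGS = $5,559.91

After Mar 4: 206 on hand, pool $4,326.00 (≈ $21.0000 each)
After Mar 6: 392 on hand, pool $8,232.00 (≈ $21.0000 each)
Mar 8, sell 13: 13/392 × $8,232.00 → $273.00
After Mar 9: 713 on hand, pool $12,969.00 (≈ $18.1893 each)
After Mar 10: 920 on hand, pool $16,488.00 (≈ $17.9217 each)
Mar 12, sell 295: 295/920 × $16,488.00 → $5,286.91
Total COGS = $273.00 + $5,286.91 = $5,559.91
Ending inventory (cost pool remaining) = $11,201.09
Check: goods available $16,761.00 = COGS $5,559.91 + ending $11,201.09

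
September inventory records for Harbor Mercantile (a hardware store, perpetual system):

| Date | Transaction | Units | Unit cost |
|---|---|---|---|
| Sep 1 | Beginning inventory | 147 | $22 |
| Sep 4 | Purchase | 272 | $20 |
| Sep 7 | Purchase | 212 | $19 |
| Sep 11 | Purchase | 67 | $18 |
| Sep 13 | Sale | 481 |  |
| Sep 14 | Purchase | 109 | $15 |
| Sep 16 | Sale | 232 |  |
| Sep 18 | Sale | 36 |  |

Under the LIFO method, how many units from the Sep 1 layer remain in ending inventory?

58

Sep 13, 481 sold [LIFO — newest first]: 67 @ $18 + 212 @ $19 + 202 @ $20 = $9,274
Sep 16, 232 sold [LIFO — newest first]: 109 @ $15 + 70 @ $20 + 53 @ $22 = $4,201
Sep 18, 36 sold [LIFO — newest first]: 36 @ $22 = $792
Total COGS = $9,274 + $4,201 + $792 = $14,267
Ending inventory: 58 @ $22 = $1,276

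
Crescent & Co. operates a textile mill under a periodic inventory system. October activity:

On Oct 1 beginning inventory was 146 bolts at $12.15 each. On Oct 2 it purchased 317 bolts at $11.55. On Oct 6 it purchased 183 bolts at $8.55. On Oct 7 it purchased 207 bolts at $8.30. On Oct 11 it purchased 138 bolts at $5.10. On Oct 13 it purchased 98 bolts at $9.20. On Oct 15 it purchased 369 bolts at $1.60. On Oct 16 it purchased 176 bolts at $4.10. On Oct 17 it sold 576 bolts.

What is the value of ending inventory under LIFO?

Oct 17, 576 sold [LIFO — newest first]: 176 @ $4.10 + 369 @ $1.60 + 31 @ $9.20 = $1,597.20
Ending inventory: 146 @ $12.15 + 317 @ $11.55 + 183 @ $8.55 + 207 @ $8.30 + 138 @ $5.10 + 67 @ $9.20 = $10,038.20

Ending inventory = $10,038.20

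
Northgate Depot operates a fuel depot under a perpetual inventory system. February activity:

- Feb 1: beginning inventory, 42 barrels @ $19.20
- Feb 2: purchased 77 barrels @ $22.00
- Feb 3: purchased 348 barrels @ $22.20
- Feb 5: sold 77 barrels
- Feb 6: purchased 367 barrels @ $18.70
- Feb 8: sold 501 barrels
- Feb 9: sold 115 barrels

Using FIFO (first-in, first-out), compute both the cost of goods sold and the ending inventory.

COGS = $14,452.20; ending inventory = $2,636.70

Feb 5, 77 sold [FIFO — oldest first]: 42 @ $19.20 + 35 @ $22.00 = $1,576.40
Feb 8, 501 sold [FIFO — oldest first]: 42 @ $22.00 + 348 @ $22.20 + 111 @ $18.70 = $10,725.30
Feb 9, 115 sold [FIFO — oldest first]: 115 @ $18.70 = $2,150.50
Total COGS = $1,576.40 + $10,725.30 + $2,150.50 = $14,452.20
Ending inventory: 141 @ $18.70 = $2,636.70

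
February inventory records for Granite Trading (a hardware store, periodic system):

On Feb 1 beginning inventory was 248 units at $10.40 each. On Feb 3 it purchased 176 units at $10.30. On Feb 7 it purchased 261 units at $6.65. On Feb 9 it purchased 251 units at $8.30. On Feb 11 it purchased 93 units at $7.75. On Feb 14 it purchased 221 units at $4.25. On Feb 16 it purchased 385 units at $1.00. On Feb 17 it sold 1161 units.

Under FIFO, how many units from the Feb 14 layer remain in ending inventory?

89

Feb 17, 1161 sold [FIFO — oldest first]: 248 @ $10.40 + 176 @ $10.30 + 261 @ $6.65 + 251 @ $8.30 + 93 @ $7.75 + 132 @ $4.25 = $9,492.70
Ending inventory: 89 @ $4.25 + 385 @ $1.00 = $763.25
Check: goods available $10,255.95 = COGS $9,492.70 + ending $763.25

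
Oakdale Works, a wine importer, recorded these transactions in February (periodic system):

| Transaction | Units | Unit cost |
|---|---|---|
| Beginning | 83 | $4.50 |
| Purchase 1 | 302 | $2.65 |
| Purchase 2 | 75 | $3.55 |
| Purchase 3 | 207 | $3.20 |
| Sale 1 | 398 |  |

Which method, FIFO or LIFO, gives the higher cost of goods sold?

FIFO COGS: 83 @ $4.50 + 302 @ $2.65 + 13 @ $3.55 = $1,219.95
LIFO COGS: 207 @ $3.20 + 75 @ $3.55 + 116 @ $2.65 = $1,236.05

LIFO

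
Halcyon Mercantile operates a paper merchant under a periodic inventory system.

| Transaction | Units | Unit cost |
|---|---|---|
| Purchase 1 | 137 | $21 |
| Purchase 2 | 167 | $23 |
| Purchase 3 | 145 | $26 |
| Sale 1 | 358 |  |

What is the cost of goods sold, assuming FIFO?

Sale 1 (358) [FIFO — oldest first]: 137 @ $21 + 167 @ $23 + 54 @ $26 = $8,122
Ending inventory: 91 @ $26 = $2,366

COGS = $8,122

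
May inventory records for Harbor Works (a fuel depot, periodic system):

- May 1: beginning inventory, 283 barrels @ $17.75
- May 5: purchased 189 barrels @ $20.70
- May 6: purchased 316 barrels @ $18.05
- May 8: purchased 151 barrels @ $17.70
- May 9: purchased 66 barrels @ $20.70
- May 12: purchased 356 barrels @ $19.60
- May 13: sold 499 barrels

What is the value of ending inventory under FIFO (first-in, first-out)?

May 13, 499 sold [FIFO — oldest first]: 283 @ $17.75 + 189 @ $20.70 + 27 @ $18.05 = $9,422.90
Ending inventory: 289 @ $18.05 + 151 @ $17.70 + 66 @ $20.70 + 356 @ $19.60 = $16,232.95

Ending inventory = $16,232.95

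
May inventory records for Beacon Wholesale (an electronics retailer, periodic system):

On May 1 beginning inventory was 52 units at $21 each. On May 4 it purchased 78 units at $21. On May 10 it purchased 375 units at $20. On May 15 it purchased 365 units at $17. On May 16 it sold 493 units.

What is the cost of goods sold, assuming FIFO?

COGS = $9,990

May 16, 493 sold [FIFO — oldest first]: 52 @ $21 + 78 @ $21 + 363 @ $20 = $9,990
Ending inventory: 12 @ $20 + 365 @ $17 = $6,445
Check: goods available $16,435 = COGS $9,990 + ending $6,445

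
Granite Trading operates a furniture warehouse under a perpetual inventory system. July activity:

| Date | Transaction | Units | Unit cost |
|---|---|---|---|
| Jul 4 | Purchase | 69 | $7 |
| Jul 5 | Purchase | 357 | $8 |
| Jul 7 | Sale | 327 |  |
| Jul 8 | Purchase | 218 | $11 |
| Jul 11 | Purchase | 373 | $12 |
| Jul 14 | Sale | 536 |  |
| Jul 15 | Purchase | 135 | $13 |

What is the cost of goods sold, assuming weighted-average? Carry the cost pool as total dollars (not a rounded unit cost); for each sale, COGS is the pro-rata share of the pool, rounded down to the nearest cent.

After Jul 4: 69 on hand, pool $483.00 (≈ $7.0000 each)
After Jul 5: 426 on hand, pool $3,339.00 (≈ $7.8380 each)
Jul 7, sell 327: 327/426 × $3,339.00 → $2,563.03
After Jul 8: 317 on hand, pool $3,173.97 (≈ $10.0125 each)
After Jul 11: 690 on hand, pool $7,649.97 (≈ $11.0869 each)
Jul 14, sell 536: 536/690 × $7,649.97 → $5,942.58
After Jul 15: 289 on hand, pool $3,462.39 (≈ $11.9806 each)
Total COGS = $2,563.03 + $5,942.58 = $8,505.61
Ending inventory (cost pool remaining) = $3,462.39
Check: goods available $11,968.00 = COGS $8,505.61 + ending $3,462.39

COGS = $8,505.61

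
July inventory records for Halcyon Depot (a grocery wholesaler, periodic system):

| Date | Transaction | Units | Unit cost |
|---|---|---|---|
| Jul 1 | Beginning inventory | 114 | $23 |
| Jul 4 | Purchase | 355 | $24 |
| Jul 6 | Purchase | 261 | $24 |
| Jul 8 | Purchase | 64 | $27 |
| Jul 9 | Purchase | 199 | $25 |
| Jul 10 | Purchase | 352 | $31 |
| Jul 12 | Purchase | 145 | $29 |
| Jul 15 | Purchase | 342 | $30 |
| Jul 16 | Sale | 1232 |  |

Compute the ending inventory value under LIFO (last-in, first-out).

Jul 16, 1232 sold [LIFO — newest first]: 342 @ $30 + 145 @ $29 + 352 @ $31 + 199 @ $25 + 64 @ $27 + 130 @ $24 = $35,200
Ending inventory: 114 @ $23 + 355 @ $24 + 131 @ $24 = $14,286

Ending inventory = $14,286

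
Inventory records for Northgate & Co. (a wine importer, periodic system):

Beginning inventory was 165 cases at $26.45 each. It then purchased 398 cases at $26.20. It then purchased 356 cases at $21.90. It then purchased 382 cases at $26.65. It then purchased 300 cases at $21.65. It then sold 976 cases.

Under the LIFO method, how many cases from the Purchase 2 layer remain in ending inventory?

62

Sale 1 (976) [LIFO — newest first]: 300 @ $21.65 + 382 @ $26.65 + 294 @ $21.90 = $23,113.90
Ending inventory: 165 @ $26.45 + 398 @ $26.20 + 62 @ $21.90 = $16,149.65
Check: goods available $39,263.55 = COGS $23,113.90 + ending $16,149.65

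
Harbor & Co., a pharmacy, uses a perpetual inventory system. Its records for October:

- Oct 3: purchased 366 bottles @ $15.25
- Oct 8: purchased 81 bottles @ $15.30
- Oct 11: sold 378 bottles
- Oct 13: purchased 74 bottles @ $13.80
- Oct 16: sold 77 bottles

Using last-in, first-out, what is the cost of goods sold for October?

COGS = $6,835.50

Oct 11, 378 sold [LIFO — newest first]: 81 @ $15.30 + 297 @ $15.25 = $5,768.55
Oct 16, 77 sold [LIFO — newest first]: 74 @ $13.80 + 3 @ $15.25 = $1,066.95
Total COGS = $5,768.55 + $1,066.95 = $6,835.50
Ending inventory: 66 @ $15.25 = $1,006.50
Check: goods available $7,842.00 = COGS $6,835.50 + ending $1,006.50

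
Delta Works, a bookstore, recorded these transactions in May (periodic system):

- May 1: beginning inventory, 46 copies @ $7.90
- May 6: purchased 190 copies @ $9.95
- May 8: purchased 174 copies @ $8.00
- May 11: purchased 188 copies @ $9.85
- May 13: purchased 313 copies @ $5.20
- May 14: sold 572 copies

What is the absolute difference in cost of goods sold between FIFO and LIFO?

FIFO COGS: 46 @ $7.90 + 190 @ $9.95 + 174 @ $8.00 + 162 @ $9.85 = $5,241.60
LIFO COGS: 313 @ $5.20 + 188 @ $9.85 + 71 @ $8.00 = $4,047.40
Difference = |$5,241.60 − $4,047.40| = $1,194.20

$1,194.20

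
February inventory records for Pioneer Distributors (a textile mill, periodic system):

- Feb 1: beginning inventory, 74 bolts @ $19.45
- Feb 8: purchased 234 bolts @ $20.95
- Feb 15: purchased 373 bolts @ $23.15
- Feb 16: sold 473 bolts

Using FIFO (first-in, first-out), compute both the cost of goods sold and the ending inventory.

Feb 16, 473 sold [FIFO — oldest first]: 74 @ $19.45 + 234 @ $20.95 + 165 @ $23.15 = $10,161.35
Ending inventory: 208 @ $23.15 = $4,815.20

COGS = $10,161.35; ending inventory = $4,815.20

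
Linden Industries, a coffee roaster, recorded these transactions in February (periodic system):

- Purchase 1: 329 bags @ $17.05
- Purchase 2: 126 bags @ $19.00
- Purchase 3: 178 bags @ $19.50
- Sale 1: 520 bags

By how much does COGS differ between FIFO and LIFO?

$276.85

FIFO COGS: 329 @ $17.05 + 126 @ $19.00 + 65 @ $19.50 = $9,270.95
LIFO COGS: 178 @ $19.50 + 126 @ $19.00 + 216 @ $17.05 = $9,547.80
Difference = |$9,270.95 − $9,547.80| = $276.85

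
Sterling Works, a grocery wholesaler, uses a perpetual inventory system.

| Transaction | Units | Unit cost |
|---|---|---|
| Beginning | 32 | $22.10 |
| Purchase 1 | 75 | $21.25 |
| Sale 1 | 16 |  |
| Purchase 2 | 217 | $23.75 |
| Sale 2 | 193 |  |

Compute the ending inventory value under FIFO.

Ending inventory = $2,731.25

Sale 1 (16) [FIFO — oldest first]: 16 @ $22.10 = $353.60
Sale 2 (193) [FIFO — oldest first]: 16 @ $22.10 + 75 @ $21.25 + 102 @ $23.75 = $4,369.85
Total COGS = $353.60 + $4,369.85 = $4,723.45
Ending inventory: 115 @ $23.75 = $2,731.25
Check: goods available $7,454.70 = COGS $4,723.45 + ending $2,731.25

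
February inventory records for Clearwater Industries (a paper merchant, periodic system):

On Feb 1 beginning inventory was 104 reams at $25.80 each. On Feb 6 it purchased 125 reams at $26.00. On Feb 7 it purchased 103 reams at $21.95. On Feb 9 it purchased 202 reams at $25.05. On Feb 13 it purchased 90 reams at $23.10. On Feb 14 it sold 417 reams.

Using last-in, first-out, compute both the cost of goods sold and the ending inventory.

COGS = $9,971.95; ending inventory = $5,361.20

Feb 14, 417 sold [LIFO — newest first]: 90 @ $23.10 + 202 @ $25.05 + 103 @ $21.95 + 22 @ $26.00 = $9,971.95
Ending inventory: 104 @ $25.80 + 103 @ $26.00 = $5,361.20
Check: goods available $15,333.15 = COGS $9,971.95 + ending $5,361.20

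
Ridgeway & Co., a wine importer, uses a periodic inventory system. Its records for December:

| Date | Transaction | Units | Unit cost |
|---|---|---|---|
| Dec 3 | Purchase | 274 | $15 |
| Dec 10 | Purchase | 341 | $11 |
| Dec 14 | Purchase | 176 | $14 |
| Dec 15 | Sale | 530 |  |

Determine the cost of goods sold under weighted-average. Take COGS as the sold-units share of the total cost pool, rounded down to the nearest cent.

Dec 15, sell 530: 530/791 × $10,325.00 → $6,918.14
Ending inventory (cost pool remaining) = $3,406.86
Check: goods available $10,325.00 = COGS $6,918.14 + ending $3,406.86

COGS = $6,918.14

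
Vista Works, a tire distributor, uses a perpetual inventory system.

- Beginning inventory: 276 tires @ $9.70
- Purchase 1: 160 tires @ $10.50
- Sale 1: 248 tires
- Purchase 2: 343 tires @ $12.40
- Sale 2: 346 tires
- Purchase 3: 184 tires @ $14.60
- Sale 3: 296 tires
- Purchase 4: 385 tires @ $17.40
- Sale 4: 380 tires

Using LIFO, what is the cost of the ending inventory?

Sale 1 (248) [LIFO — newest first]: 160 @ $10.50 + 88 @ $9.70 = $2,533.60
Sale 2 (346) [LIFO — newest first]: 343 @ $12.40 + 3 @ $9.70 = $4,282.30
Sale 3 (296) [LIFO — newest first]: 184 @ $14.60 + 112 @ $9.70 = $3,772.80
Sale 4 (380) [LIFO — newest first]: 380 @ $17.40 = $6,612.00
Total COGS = $2,533.60 + $4,282.30 + $3,772.80 + $6,612.00 = $17,200.70
Ending inventory: 73 @ $9.70 + 5 @ $17.40 = $795.10

Ending inventory = $795.10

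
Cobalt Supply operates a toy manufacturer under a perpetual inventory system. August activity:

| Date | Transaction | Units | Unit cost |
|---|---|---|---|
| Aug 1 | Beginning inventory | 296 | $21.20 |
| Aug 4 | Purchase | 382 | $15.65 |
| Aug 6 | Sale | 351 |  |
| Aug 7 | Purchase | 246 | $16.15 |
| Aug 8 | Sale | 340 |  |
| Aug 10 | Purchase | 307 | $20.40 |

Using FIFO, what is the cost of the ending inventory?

Ending inventory = $10,025.75

Aug 6, 351 sold [FIFO — oldest first]: 296 @ $21.20 + 55 @ $15.65 = $7,135.95
Aug 8, 340 sold [FIFO — oldest first]: 327 @ $15.65 + 13 @ $16.15 = $5,327.50
Total COGS = $7,135.95 + $5,327.50 = $12,463.45
Ending inventory: 233 @ $16.15 + 307 @ $20.40 = $10,025.75
Check: goods available $22,489.20 = COGS $12,463.45 + ending $10,025.75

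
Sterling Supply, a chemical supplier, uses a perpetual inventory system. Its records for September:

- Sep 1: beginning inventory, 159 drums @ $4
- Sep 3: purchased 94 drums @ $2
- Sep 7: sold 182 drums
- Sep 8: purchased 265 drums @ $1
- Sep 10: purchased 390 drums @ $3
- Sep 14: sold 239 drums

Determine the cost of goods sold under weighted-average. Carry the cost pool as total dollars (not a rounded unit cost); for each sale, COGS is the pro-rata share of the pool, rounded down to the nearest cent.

After Sep 1: 159 on hand, pool $636.00 (≈ $4.0000 each)
After Sep 3: 253 on hand, pool $824.00 (≈ $3.2569 each)
Sep 7, sell 182: 182/253 × $824.00 → $592.75
After Sep 8: 336 on hand, pool $496.25 (≈ $1.4769 each)
After Sep 10: 726 on hand, pool $1,666.25 (≈ $2.2951 each)
Sep 14, sell 239: 239/726 × $1,666.25 → $548.53
Total COGS = $592.75 + $548.53 = $1,141.28
Ending inventory (cost pool remaining) = $1,117.72

COGS = $1,141.28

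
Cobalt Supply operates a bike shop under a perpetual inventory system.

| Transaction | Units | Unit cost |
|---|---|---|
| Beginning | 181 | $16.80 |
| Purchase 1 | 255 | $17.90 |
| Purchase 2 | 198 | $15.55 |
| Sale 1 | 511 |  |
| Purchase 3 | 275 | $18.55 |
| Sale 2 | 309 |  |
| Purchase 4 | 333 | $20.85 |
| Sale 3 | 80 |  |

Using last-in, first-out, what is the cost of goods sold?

Sale 1 (511) [LIFO — newest first]: 198 @ $15.55 + 255 @ $17.90 + 58 @ $16.80 = $8,617.80
Sale 2 (309) [LIFO — newest first]: 275 @ $18.55 + 34 @ $16.80 = $5,672.45
Sale 3 (80) [LIFO — newest first]: 80 @ $20.85 = $1,668.00
Total COGS = $8,617.80 + $5,672.45 + $1,668.00 = $15,958.25
Ending inventory: 89 @ $16.80 + 253 @ $20.85 = $6,770.25

COGS = $15,958.25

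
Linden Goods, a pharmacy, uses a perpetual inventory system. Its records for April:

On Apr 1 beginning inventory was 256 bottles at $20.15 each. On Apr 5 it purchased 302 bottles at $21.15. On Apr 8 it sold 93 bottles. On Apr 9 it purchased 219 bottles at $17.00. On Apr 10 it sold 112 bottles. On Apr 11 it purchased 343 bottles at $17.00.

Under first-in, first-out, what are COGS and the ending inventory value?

COGS = $4,130.75; ending inventory = $16,968.95

Apr 8, 93 sold [FIFO — oldest first]: 93 @ $20.15 = $1,873.95
Apr 10, 112 sold [FIFO — oldest first]: 112 @ $20.15 = $2,256.80
Total COGS = $1,873.95 + $2,256.80 = $4,130.75
Ending inventory: 51 @ $20.15 + 302 @ $21.15 + 219 @ $17.00 + 343 @ $17.00 = $16,968.95
Check: goods available $21,099.70 = COGS $4,130.75 + ending $16,968.95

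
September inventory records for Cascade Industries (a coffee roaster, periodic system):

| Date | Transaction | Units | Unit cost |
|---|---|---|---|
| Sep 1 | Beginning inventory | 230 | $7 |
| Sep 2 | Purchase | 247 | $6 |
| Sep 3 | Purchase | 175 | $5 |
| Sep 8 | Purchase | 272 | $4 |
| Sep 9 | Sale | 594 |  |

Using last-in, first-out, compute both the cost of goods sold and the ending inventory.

COGS = $2,845; ending inventory = $2,210

Sep 9, 594 sold [LIFO — newest first]: 272 @ $4 + 175 @ $5 + 147 @ $6 = $2,845
Ending inventory: 230 @ $7 + 100 @ $6 = $2,210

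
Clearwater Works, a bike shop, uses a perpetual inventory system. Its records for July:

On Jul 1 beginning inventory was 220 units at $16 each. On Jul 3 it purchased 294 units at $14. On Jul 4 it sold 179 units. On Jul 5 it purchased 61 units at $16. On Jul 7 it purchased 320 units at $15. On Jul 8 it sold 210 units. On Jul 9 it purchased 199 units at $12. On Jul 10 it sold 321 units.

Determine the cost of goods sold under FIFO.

Jul 4, 179 sold [FIFO — oldest first]: 179 @ $16 = $2,864
Jul 8, 210 sold [FIFO — oldest first]: 41 @ $16 + 169 @ $14 = $3,022
Jul 10, 321 sold [FIFO — oldest first]: 125 @ $14 + 61 @ $16 + 135 @ $15 = $4,751
Total COGS = $2,864 + $3,022 + $4,751 = $10,637
Ending inventory: 185 @ $15 + 199 @ $12 = $5,163
Check: goods available $15,800 = COGS $10,637 + ending $5,163

COGS = $10,637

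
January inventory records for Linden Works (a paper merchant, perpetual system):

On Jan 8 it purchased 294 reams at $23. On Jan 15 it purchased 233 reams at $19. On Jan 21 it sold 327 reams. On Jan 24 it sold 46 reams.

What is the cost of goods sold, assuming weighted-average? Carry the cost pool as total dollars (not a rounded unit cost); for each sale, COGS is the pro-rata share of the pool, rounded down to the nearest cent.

COGS = $7,919.34

After Jan 8: 294 on hand, pool $6,762.00 (≈ $23.0000 each)
After Jan 15: 527 on hand, pool $11,189.00 (≈ $21.2315 each)
Jan 21, sell 327: 327/527 × $11,189.00 → $6,942.70
Jan 24, sell 46: 46/200 × $4,246.30 → $976.64
Total COGS = $6,942.70 + $976.64 = $7,919.34
Ending inventory (cost pool remaining) = $3,269.66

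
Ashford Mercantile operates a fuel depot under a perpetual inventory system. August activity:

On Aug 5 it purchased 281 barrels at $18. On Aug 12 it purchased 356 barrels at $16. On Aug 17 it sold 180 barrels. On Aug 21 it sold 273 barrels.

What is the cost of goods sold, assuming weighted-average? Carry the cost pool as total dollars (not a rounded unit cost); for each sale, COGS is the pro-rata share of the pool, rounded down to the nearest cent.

After Aug 5: 281 on hand, pool $5,058.00 (≈ $18.0000 each)
After Aug 12: 637 on hand, pool $10,754.00 (≈ $16.8823 each)
Aug 17, sell 180: 180/637 × $10,754.00 → $3,038.80
Aug 21, sell 273: 273/457 × $7,715.20 → $4,608.86
Total COGS = $3,038.80 + $4,608.86 = $7,647.66
Ending inventory (cost pool remaining) = $3,106.34

COGS = $7,647.66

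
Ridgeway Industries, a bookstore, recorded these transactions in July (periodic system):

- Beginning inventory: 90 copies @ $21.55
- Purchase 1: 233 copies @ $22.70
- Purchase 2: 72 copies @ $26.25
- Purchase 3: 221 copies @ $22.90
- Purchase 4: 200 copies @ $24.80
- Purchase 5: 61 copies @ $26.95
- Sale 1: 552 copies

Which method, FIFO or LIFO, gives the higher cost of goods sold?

LIFO

FIFO COGS: 90 @ $21.55 + 233 @ $22.70 + 72 @ $26.25 + 157 @ $22.90 = $12,713.90
LIFO COGS: 61 @ $26.95 + 200 @ $24.80 + 221 @ $22.90 + 70 @ $26.25 = $13,502.35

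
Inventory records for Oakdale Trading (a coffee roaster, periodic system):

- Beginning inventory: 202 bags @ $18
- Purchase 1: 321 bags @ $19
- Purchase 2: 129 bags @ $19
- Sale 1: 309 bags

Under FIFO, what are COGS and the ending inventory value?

COGS = $5,669; ending inventory = $6,517

Sale 1 (309) [FIFO — oldest first]: 202 @ $18 + 107 @ $19 = $5,669
Ending inventory: 214 @ $19 + 129 @ $19 = $6,517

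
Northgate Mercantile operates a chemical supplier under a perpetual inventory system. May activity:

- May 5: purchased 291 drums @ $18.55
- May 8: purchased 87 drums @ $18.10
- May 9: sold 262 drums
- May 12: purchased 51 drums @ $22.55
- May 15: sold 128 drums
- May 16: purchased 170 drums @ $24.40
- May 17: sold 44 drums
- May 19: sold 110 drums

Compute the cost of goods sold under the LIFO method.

COGS = $11,156.95

May 9, 262 sold [LIFO — newest first]: 87 @ $18.10 + 175 @ $18.55 = $4,820.95
May 15, 128 sold [LIFO — newest first]: 51 @ $22.55 + 77 @ $18.55 = $2,578.40
May 17, 44 sold [LIFO — newest first]: 44 @ $24.40 = $1,073.60
May 19, 110 sold [LIFO — newest first]: 110 @ $24.40 = $2,684.00
Total COGS = $4,820.95 + $2,578.40 + $1,073.60 + $2,684.00 = $11,156.95
Ending inventory: 39 @ $18.55 + 16 @ $24.40 = $1,113.85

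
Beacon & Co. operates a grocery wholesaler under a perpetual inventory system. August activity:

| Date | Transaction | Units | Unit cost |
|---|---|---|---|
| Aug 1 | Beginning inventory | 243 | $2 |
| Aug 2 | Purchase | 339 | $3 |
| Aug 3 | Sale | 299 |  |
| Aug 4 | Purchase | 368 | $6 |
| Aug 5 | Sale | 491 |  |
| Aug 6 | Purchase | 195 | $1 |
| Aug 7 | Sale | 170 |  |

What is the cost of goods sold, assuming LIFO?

Aug 3, 299 sold [LIFO — newest first]: 299 @ $3 = $897
Aug 5, 491 sold [LIFO — newest first]: 368 @ $6 + 40 @ $3 + 83 @ $2 = $2,494
Aug 7, 170 sold [LIFO — newest first]: 170 @ $1 = $170
Total COGS = $897 + $2,494 + $170 = $3,561
Ending inventory: 160 @ $2 + 25 @ $1 = $345
Check: goods available $3,906 = COGS $3,561 + ending $345

COGS = $3,561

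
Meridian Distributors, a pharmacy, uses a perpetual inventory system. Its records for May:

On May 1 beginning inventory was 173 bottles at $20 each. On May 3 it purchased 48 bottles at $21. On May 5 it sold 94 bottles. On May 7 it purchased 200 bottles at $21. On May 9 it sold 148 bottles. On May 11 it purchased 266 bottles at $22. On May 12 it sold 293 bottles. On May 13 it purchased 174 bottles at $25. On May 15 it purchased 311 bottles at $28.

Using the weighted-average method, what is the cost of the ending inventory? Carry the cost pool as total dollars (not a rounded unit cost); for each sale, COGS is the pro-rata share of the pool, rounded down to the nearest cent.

Ending inventory = $16,322.28

After May 1: 173 on hand, pool $3,460.00 (≈ $20.0000 each)
After May 3: 221 on hand, pool $4,468.00 (≈ $20.2172 each)
May 5, sell 94: 94/221 × $4,468.00 → $1,900.41
After May 7: 327 on hand, pool $6,767.59 (≈ $20.6960 each)
May 9, sell 148: 148/327 × $6,767.59 → $3,063.00
After May 11: 445 on hand, pool $9,556.59 (≈ $21.4755 each)
May 12, sell 293: 293/445 × $9,556.59 → $6,292.31
After May 13: 326 on hand, pool $7,614.28 (≈ $23.3567 each)
After May 15: 637 on hand, pool $16,322.28 (≈ $25.6237 each)
Total COGS = $1,900.41 + $3,063.00 + $6,292.31 = $11,255.72
Ending inventory (cost pool remaining) = $16,322.28
Check: goods available $27,578.00 = COGS $11,255.72 + ending $16,322.28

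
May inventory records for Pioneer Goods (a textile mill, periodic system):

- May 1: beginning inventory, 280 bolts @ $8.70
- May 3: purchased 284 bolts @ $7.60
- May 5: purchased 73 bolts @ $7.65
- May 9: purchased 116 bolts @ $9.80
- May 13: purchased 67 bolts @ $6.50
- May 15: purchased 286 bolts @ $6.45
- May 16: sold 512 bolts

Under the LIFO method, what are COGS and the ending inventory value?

COGS = $3,745.95; ending inventory = $4,823.90

May 16, 512 sold [LIFO — newest first]: 286 @ $6.45 + 67 @ $6.50 + 116 @ $9.80 + 43 @ $7.65 = $3,745.95
Ending inventory: 280 @ $8.70 + 284 @ $7.60 + 30 @ $7.65 = $4,823.90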